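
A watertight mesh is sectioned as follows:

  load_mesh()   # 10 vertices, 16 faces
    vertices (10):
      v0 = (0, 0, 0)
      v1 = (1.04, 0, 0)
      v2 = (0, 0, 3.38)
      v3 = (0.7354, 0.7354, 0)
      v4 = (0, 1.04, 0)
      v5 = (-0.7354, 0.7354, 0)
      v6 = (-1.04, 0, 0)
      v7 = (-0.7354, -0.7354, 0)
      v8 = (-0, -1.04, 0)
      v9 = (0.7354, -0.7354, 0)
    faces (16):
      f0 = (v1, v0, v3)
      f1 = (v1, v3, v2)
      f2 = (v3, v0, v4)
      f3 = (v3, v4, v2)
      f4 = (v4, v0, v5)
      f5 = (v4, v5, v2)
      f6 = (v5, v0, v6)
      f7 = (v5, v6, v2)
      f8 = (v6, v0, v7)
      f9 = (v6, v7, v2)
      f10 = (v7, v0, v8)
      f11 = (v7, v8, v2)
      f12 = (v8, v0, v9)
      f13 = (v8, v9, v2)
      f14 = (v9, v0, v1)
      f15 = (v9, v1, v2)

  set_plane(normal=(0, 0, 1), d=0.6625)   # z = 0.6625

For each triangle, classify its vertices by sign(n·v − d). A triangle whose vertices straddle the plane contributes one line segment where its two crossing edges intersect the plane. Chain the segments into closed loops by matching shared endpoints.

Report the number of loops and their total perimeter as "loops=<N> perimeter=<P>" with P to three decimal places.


Straddling triangles (8 of 16):
  (v1,v3,v2) [--+] → (0.591257, 0.591257, 0.6625)–(0.836154, 0, 0.6625)  len=0.6400
  (v3,v4,v2) [--+] → (0, 0.836154, 0.6625)–(0.591257, 0.591257, 0.6625)  len=0.6400
  (v4,v5,v2) [--+] → (-0.591257, 0.591257, 0.6625)–(0, 0.836154, 0.6625)  len=0.6400
  (v5,v6,v2) [--+] → (-0.836154, 0, 0.6625)–(-0.591257, 0.591257, 0.6625)  len=0.6400
  (v6,v7,v2) [--+] → (-0.591257, -0.591257, 0.6625)–(-0.836154, 0, 0.6625)  len=0.6400
  (v7,v8,v2) [--+] → (0, -0.836154, 0.6625)–(-0.591257, -0.591257, 0.6625)  len=0.6400
  (v8,v9,v2) [--+] → (0.591257, -0.591257, 0.6625)–(0, -0.836154, 0.6625)  len=0.6400
  (v9,v1,v2) [--+] → (0.836154, 0, 0.6625)–(0.591257, -0.591257, 0.6625)  len=0.6400

Chained into 1 loop(s):
  loop 1: 8 segments, perimeter = 5.1197
Total perimeter = 5.120

loops=1 perimeter=5.120


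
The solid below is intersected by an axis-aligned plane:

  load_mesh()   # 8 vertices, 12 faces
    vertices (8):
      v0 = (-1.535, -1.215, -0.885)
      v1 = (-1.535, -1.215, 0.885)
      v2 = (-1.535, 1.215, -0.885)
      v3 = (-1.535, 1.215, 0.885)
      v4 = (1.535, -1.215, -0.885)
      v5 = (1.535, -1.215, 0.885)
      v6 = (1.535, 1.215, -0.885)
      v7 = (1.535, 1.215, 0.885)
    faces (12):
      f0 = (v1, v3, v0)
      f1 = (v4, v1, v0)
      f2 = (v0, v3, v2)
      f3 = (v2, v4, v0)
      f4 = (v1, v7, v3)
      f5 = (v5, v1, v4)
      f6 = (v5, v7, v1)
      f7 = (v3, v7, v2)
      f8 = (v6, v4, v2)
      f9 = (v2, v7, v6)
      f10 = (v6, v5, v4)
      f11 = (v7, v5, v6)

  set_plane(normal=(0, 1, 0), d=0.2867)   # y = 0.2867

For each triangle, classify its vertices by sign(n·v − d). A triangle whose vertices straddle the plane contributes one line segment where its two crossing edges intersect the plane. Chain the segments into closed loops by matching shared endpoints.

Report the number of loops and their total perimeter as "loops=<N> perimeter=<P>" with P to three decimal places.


loops=1 perimeter=9.680

Straddling triangles (8 of 12):
  (v1,v3,v0) [-+-] → (-1.535, 0.2867, 0.885)–(-1.535, 0.2867, 0.208831)  len=0.6762
  (v0,v3,v2) [-++] → (-1.535, 0.2867, 0.208831)–(-1.535, 0.2867, -0.885)  len=1.0938
  (v2,v4,v0) [+--] → (-0.362209, 0.2867, -0.885)–(-1.535, 0.2867, -0.885)  len=1.1728
  (v1,v7,v3) [-++] → (0.362209, 0.2867, 0.885)–(-1.535, 0.2867, 0.885)  len=1.8972
  (v5,v7,v1) [-+-] → (1.535, 0.2867, 0.885)–(0.362209, 0.2867, 0.885)  len=1.1728
  (v6,v4,v2) [+-+] → (1.535, 0.2867, -0.885)–(-0.362209, 0.2867, -0.885)  len=1.8972
  (v6,v5,v4) [+--] → (1.535, 0.2867, -0.208831)–(1.535, 0.2867, -0.885)  len=0.6762
  (v7,v5,v6) [+-+] → (1.535, 0.2867, 0.885)–(1.535, 0.2867, -0.208831)  len=1.0938

Chained into 1 loop(s):
  loop 1: 8 segments, perimeter = 9.6800
Total perimeter = 9.680


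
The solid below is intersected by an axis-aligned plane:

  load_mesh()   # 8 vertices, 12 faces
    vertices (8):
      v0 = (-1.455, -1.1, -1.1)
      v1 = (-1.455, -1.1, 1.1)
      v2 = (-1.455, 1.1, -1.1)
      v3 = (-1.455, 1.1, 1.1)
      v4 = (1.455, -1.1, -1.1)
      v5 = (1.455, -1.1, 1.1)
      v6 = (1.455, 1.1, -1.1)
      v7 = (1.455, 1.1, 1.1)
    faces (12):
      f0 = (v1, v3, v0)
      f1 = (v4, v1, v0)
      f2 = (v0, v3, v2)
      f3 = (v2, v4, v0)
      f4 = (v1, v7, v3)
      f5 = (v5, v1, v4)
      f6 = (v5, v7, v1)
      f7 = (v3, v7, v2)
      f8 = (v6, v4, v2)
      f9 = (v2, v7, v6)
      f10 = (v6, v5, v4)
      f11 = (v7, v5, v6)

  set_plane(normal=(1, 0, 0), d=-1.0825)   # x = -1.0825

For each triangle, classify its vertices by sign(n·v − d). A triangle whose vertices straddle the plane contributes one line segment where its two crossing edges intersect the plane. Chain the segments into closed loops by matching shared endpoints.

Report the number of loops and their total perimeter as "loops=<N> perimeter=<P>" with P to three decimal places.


Straddling triangles (8 of 12):
  (v4,v1,v0) [+--] → (-1.0825, -1.1, 0.818385)–(-1.0825, -1.1, -1.1)  len=1.9184
  (v2,v4,v0) [-+-] → (-1.0825, 0.818385, -1.1)–(-1.0825, -1.1, -1.1)  len=1.9184
  (v1,v7,v3) [-+-] → (-1.0825, -0.818385, 1.1)–(-1.0825, 1.1, 1.1)  len=1.9184
  (v5,v1,v4) [+-+] → (-1.0825, -1.1, 1.1)–(-1.0825, -1.1, 0.818385)  len=0.2816
  (v5,v7,v1) [++-] → (-1.0825, -0.818385, 1.1)–(-1.0825, -1.1, 1.1)  len=0.2816
  (v3,v7,v2) [-+-] → (-1.0825, 1.1, 1.1)–(-1.0825, 1.1, -0.818385)  len=1.9184
  (v6,v4,v2) [++-] → (-1.0825, 0.818385, -1.1)–(-1.0825, 1.1, -1.1)  len=0.2816
  (v2,v7,v6) [-++] → (-1.0825, 1.1, -0.818385)–(-1.0825, 1.1, -1.1)  len=0.2816

Chained into 1 loop(s):
  loop 1: 8 segments, perimeter = 8.8000
Total perimeter = 8.800

loops=1 perimeter=8.800


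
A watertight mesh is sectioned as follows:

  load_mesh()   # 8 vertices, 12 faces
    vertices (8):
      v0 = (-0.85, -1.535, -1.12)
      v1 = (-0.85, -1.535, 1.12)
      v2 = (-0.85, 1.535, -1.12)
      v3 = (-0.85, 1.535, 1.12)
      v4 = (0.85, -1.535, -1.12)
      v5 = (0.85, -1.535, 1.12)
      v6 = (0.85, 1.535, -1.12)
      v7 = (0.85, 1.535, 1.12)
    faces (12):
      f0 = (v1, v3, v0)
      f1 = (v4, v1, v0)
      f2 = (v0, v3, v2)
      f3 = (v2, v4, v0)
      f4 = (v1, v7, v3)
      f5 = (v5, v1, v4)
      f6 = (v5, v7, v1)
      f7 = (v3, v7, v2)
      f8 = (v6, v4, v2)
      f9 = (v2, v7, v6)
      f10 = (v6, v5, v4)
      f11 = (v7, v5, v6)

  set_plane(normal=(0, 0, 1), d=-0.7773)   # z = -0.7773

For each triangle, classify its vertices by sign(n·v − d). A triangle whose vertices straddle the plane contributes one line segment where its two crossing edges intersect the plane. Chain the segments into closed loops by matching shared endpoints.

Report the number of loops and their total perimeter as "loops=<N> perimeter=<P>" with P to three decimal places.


loops=1 perimeter=9.540

Straddling triangles (8 of 12):
  (v1,v3,v0) [++-] → (-0.85, -1.06532, -0.7773)–(-0.85, -1.535, -0.7773)  len=0.4697
  (v4,v1,v0) [-+-] → (0.589915, -1.535, -0.7773)–(-0.85, -1.535, -0.7773)  len=1.4399
  (v0,v3,v2) [-+-] → (-0.85, -1.06532, -0.7773)–(-0.85, 1.535, -0.7773)  len=2.6003
  (v5,v1,v4) [++-] → (0.589915, -1.535, -0.7773)–(0.85, -1.535, -0.7773)  len=0.2601
  (v3,v7,v2) [++-] → (-0.589915, 1.535, -0.7773)–(-0.85, 1.535, -0.7773)  len=0.2601
  (v2,v7,v6) [-+-] → (-0.589915, 1.535, -0.7773)–(0.85, 1.535, -0.7773)  len=1.4399
  (v6,v5,v4) [-+-] → (0.85, 1.06532, -0.7773)–(0.85, -1.535, -0.7773)  len=2.6003
  (v7,v5,v6) [++-] → (0.85, 1.06532, -0.7773)–(0.85, 1.535, -0.7773)  len=0.4697

Chained into 1 loop(s):
  loop 1: 8 segments, perimeter = 9.5400
Total perimeter = 9.540


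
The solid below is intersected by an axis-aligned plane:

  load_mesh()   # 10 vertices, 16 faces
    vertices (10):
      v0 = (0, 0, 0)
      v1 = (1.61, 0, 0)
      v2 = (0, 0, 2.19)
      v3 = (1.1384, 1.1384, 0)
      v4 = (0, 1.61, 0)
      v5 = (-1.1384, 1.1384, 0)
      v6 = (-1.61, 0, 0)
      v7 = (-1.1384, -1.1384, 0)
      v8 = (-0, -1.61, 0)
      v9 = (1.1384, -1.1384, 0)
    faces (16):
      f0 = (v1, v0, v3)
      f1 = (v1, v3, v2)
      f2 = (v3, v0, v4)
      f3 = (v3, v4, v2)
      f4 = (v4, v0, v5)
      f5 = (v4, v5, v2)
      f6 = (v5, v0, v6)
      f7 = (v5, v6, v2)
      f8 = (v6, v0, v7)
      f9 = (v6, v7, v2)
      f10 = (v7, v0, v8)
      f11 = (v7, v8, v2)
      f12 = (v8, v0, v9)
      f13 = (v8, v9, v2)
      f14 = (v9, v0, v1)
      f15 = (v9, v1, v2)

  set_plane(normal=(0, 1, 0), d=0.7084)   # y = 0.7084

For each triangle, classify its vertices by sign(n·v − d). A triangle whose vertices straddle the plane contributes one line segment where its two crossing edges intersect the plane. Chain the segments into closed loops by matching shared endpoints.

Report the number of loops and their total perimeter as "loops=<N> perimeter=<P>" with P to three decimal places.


Straddling triangles (8 of 16):
  (v1,v0,v3) [--+] → (0.7084, 0.7084, 0)–(1.31653, 0.7084, 0)  len=0.6081
  (v1,v3,v2) [-+-] → (1.31653, 0.7084, 0)–(0.7084, 0.7084, 0.827214)  len=1.0267
  (v3,v0,v4) [+-+] → (0.7084, 0.7084, 0)–(0, 0.7084, 0)  len=0.7084
  (v3,v4,v2) [++-] → (0, 0.7084, 1.2264)–(0.7084, 0.7084, 0.827214)  len=0.8131
  (v4,v0,v5) [+-+] → (0, 0.7084, 0)–(-0.7084, 0.7084, 0)  len=0.7084
  (v4,v5,v2) [++-] → (-0.7084, 0.7084, 0.827214)–(0, 0.7084, 1.2264)  len=0.8131
  (v5,v0,v6) [+--] → (-0.7084, 0.7084, 0)–(-1.31653, 0.7084, 0)  len=0.6081
  (v5,v6,v2) [+--] → (-1.31653, 0.7084, 0)–(-0.7084, 0.7084, 0.827214)  len=1.0267

Chained into 1 loop(s):
  loop 1: 8 segments, perimeter = 6.3127
Total perimeter = 6.313

loops=1 perimeter=6.313


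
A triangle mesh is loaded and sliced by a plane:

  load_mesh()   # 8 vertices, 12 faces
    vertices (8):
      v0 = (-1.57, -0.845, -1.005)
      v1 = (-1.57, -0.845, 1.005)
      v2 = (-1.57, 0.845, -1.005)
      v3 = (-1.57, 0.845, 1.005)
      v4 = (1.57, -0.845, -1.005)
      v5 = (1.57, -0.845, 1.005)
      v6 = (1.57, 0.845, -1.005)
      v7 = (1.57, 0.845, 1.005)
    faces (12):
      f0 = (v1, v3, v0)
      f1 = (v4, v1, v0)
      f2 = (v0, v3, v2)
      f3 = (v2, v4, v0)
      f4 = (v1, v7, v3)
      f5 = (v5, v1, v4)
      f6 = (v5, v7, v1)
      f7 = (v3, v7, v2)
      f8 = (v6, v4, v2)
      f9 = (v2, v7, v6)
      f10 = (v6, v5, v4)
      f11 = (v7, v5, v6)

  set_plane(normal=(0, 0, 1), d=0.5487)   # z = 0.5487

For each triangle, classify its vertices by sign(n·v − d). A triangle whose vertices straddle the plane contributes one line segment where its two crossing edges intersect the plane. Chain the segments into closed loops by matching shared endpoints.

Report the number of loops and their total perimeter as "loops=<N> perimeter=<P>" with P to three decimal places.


loops=1 perimeter=9.660

Straddling triangles (8 of 12):
  (v1,v3,v0) [++-] → (-1.57, 0.461345, 0.5487)–(-1.57, -0.845, 0.5487)  len=1.3063
  (v4,v1,v0) [-+-] → (-0.857173, -0.845, 0.5487)–(-1.57, -0.845, 0.5487)  len=0.7128
  (v0,v3,v2) [-+-] → (-1.57, 0.461345, 0.5487)–(-1.57, 0.845, 0.5487)  len=0.3837
  (v5,v1,v4) [++-] → (-0.857173, -0.845, 0.5487)–(1.57, -0.845, 0.5487)  len=2.4272
  (v3,v7,v2) [++-] → (0.857173, 0.845, 0.5487)–(-1.57, 0.845, 0.5487)  len=2.4272
  (v2,v7,v6) [-+-] → (0.857173, 0.845, 0.5487)–(1.57, 0.845, 0.5487)  len=0.7128
  (v6,v5,v4) [-+-] → (1.57, -0.461345, 0.5487)–(1.57, -0.845, 0.5487)  len=0.3837
  (v7,v5,v6) [++-] → (1.57, -0.461345, 0.5487)–(1.57, 0.845, 0.5487)  len=1.3063

Chained into 1 loop(s):
  loop 1: 8 segments, perimeter = 9.6600
Total perimeter = 9.660


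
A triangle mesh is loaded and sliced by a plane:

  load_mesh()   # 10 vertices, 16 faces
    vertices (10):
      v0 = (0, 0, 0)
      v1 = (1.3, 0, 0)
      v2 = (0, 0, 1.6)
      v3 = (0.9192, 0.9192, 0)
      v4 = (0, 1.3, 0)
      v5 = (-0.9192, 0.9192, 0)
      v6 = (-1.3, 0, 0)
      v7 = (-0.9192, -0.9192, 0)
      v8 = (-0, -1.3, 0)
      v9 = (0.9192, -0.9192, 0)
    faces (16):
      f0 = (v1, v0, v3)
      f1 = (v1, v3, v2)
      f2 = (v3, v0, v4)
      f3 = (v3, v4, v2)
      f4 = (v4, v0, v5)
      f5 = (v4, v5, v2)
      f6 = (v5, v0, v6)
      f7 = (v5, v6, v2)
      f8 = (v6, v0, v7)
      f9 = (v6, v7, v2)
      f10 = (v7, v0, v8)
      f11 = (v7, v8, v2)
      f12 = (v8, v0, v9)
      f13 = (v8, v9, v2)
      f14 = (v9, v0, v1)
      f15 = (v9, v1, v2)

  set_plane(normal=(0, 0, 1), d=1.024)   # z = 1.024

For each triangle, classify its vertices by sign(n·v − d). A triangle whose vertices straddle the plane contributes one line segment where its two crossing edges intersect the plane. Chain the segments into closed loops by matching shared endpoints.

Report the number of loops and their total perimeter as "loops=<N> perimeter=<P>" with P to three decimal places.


loops=1 perimeter=2.865

Straddling triangles (8 of 16):
  (v1,v3,v2) [--+] → (0.330912, 0.330912, 1.024)–(0.468, 0, 1.024)  len=0.3582
  (v3,v4,v2) [--+] → (0, 0.468, 1.024)–(0.330912, 0.330912, 1.024)  len=0.3582
  (v4,v5,v2) [--+] → (-0.330912, 0.330912, 1.024)–(0, 0.468, 1.024)  len=0.3582
  (v5,v6,v2) [--+] → (-0.468, 0, 1.024)–(-0.330912, 0.330912, 1.024)  len=0.3582
  (v6,v7,v2) [--+] → (-0.330912, -0.330912, 1.024)–(-0.468, 0, 1.024)  len=0.3582
  (v7,v8,v2) [--+] → (0, -0.468, 1.024)–(-0.330912, -0.330912, 1.024)  len=0.3582
  (v8,v9,v2) [--+] → (0.330912, -0.330912, 1.024)–(0, -0.468, 1.024)  len=0.3582
  (v9,v1,v2) [--+] → (0.468, 0, 1.024)–(0.330912, -0.330912, 1.024)  len=0.3582

Chained into 1 loop(s):
  loop 1: 8 segments, perimeter = 2.8655
Total perimeter = 2.865


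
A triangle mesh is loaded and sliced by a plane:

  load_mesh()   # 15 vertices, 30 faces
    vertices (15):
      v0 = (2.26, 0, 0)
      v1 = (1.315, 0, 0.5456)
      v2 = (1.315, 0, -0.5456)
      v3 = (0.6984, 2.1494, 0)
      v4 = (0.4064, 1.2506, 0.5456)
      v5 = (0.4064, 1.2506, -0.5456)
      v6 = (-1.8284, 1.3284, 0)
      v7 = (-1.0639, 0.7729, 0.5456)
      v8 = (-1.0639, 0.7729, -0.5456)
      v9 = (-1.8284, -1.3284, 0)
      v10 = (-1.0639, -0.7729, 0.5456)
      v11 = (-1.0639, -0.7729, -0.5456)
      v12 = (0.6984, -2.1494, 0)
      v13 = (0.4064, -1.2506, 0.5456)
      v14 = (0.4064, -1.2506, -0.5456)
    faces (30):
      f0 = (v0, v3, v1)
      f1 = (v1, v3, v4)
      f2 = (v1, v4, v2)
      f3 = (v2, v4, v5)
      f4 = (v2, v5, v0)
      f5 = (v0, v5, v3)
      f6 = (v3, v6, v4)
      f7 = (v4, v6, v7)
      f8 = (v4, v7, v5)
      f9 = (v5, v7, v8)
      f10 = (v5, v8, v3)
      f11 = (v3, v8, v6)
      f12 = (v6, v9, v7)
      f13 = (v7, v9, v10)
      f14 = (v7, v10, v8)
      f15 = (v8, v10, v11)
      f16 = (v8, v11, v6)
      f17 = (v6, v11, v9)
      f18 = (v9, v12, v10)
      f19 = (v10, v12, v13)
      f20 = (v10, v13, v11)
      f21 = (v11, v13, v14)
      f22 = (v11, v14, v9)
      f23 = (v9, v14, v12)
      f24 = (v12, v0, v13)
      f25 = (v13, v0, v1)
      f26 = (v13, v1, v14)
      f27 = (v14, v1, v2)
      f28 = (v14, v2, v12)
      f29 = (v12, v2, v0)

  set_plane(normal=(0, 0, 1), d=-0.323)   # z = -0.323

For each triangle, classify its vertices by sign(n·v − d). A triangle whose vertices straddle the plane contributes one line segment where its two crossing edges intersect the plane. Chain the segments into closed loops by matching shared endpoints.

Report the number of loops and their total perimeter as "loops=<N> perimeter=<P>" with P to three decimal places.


Straddling triangles (20 of 30):
  (v1,v4,v2) [++-] → (1.12965, 0.255117, -0.323)–(1.315, 0, -0.323)  len=0.3153
  (v2,v4,v5) [-+-] → (1.12965, 0.255117, -0.323)–(0.4064, 1.2506, -0.323)  len=1.2305
  (v2,v5,v0) [--+] → (1.16265, 0.740366, -0.323)–(1.70055, 0, -0.323)  len=0.9151
  (v0,v5,v3) [+-+] → (1.16265, 0.740366, -0.323)–(0.525533, 1.6173, -0.323)  len=1.0839
  (v4,v7,v5) [++-] → (0.106465, 1.15315, -0.323)–(0.4064, 1.2506, -0.323)  len=0.3154
  (v5,v7,v8) [-+-] → (0.106465, 1.15315, -0.323)–(-1.0639, 0.7729, -0.323)  len=1.2306
  (v5,v8,v3) [--+] → (-0.344897, 1.3345, -0.323)–(0.525533, 1.6173, -0.323)  len=0.9152
  (v3,v8,v6) [+-+] → (-0.344897, 1.3345, -0.323)–(-1.37581, 0.999539, -0.323)  len=1.0840
  (v7,v10,v8) [++-] → (-1.0639, 0.457564, -0.323)–(-1.0639, 0.7729, -0.323)  len=0.3153
  (v8,v10,v11) [-+-] → (-1.0639, 0.457564, -0.323)–(-1.0639, -0.7729, -0.323)  len=1.2305
  (v8,v11,v6) [--+] → (-1.37581, 0.0844119, -0.323)–(-1.37581, 0.999539, -0.323)  len=0.9151
  (v6,v11,v9) [+-+] → (-1.37581, 0.0844119, -0.323)–(-1.37581, -0.999539, -0.323)  len=1.0840
  (v10,v13,v11) [++-] → (-0.763965, -0.870349, -0.323)–(-1.0639, -0.7729, -0.323)  len=0.3154
  (v11,v13,v14) [-+-] → (-0.763965, -0.870349, -0.323)–(0.4064, -1.2506, -0.323)  len=1.2306
  (v11,v14,v9) [--+] → (-0.505379, -1.28234, -0.323)–(-1.37581, -0.999539, -0.323)  len=0.9152
  (v9,v14,v12) [+-+] → (-0.505379, -1.28234, -0.323)–(0.525533, -1.6173, -0.323)  len=1.0840
  (v13,v1,v14) [++-] → (0.59175, -0.995483, -0.323)–(0.4064, -1.2506, -0.323)  len=0.3153
  (v14,v1,v2) [-+-] → (0.59175, -0.995483, -0.323)–(1.315, 0, -0.323)  len=1.2305
  (v14,v2,v12) [--+] → (1.06343, -0.876936, -0.323)–(0.525533, -1.6173, -0.323)  len=0.9151
  (v12,v2,v0) [+-+] → (1.06343, -0.876936, -0.323)–(1.70055, 0, -0.323)  len=1.0839

Chained into 2 loop(s):
  loop 1: 10 segments, perimeter = 7.7293
  loop 2: 10 segments, perimeter = 9.9956
Total perimeter = 17.725

loops=2 perimeter=17.725


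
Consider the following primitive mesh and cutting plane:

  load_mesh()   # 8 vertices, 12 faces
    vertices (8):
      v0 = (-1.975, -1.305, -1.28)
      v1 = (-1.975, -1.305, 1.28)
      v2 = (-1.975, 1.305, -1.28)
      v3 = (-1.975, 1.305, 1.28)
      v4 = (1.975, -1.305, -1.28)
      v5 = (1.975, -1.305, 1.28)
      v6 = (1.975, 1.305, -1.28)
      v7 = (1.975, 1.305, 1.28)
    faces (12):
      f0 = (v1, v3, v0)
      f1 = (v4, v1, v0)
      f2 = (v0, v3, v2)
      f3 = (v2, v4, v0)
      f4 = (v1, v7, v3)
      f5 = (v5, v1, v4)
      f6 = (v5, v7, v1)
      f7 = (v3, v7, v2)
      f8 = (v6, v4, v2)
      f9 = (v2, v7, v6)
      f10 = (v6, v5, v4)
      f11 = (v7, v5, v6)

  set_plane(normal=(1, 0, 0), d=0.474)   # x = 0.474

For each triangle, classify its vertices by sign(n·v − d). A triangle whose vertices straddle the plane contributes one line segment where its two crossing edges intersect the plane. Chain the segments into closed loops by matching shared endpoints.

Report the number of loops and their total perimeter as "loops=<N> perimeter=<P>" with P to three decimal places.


Straddling triangles (8 of 12):
  (v4,v1,v0) [+--] → (0.474, -1.305, -0.3072)–(0.474, -1.305, -1.28)  len=0.9728
  (v2,v4,v0) [-+-] → (0.474, -0.3132, -1.28)–(0.474, -1.305, -1.28)  len=0.9918
  (v1,v7,v3) [-+-] → (0.474, 0.3132, 1.28)–(0.474, 1.305, 1.28)  len=0.9918
  (v5,v1,v4) [+-+] → (0.474, -1.305, 1.28)–(0.474, -1.305, -0.3072)  len=1.5872
  (v5,v7,v1) [++-] → (0.474, 0.3132, 1.28)–(0.474, -1.305, 1.28)  len=1.6182
  (v3,v7,v2) [-+-] → (0.474, 1.305, 1.28)–(0.474, 1.305, 0.3072)  len=0.9728
  (v6,v4,v2) [++-] → (0.474, -0.3132, -1.28)–(0.474, 1.305, -1.28)  len=1.6182
  (v2,v7,v6) [-++] → (0.474, 1.305, 0.3072)–(0.474, 1.305, -1.28)  len=1.5872

Chained into 1 loop(s):
  loop 1: 8 segments, perimeter = 10.3400
Total perimeter = 10.340

loops=1 perimeter=10.340


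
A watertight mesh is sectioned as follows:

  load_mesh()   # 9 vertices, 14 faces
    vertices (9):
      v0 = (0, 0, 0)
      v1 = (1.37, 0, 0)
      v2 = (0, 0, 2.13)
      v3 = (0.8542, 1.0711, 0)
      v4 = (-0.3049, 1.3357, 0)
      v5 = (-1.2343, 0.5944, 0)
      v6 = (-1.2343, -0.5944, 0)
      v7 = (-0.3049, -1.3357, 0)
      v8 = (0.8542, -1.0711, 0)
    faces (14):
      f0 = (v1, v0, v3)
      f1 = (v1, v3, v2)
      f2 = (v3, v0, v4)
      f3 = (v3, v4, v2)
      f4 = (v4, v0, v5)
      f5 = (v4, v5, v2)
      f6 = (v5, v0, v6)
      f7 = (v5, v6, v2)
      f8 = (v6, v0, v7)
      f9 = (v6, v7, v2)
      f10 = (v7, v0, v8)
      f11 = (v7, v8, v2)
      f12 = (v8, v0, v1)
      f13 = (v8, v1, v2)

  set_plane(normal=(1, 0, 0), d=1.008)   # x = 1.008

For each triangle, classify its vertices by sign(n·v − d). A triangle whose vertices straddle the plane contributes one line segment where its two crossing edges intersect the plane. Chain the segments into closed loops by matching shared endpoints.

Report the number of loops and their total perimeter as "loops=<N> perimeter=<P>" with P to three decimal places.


loops=1 perimeter=3.382

Straddling triangles (4 of 14):
  (v1,v0,v3) [+--] → (1.008, 0, 0)–(1.008, 0.751722, 0)  len=0.7517
  (v1,v3,v2) [+--] → (1.008, 0.751722, 0)–(1.008, 0, 0.562818)  len=0.9391
  (v8,v0,v1) [--+] → (1.008, 0, 0)–(1.008, -0.751722, 0)  len=0.7517
  (v8,v1,v2) [-+-] → (1.008, -0.751722, 0)–(1.008, 0, 0.562818)  len=0.9391

Chained into 1 loop(s):
  loop 1: 4 segments, perimeter = 3.3816
Total perimeter = 3.382


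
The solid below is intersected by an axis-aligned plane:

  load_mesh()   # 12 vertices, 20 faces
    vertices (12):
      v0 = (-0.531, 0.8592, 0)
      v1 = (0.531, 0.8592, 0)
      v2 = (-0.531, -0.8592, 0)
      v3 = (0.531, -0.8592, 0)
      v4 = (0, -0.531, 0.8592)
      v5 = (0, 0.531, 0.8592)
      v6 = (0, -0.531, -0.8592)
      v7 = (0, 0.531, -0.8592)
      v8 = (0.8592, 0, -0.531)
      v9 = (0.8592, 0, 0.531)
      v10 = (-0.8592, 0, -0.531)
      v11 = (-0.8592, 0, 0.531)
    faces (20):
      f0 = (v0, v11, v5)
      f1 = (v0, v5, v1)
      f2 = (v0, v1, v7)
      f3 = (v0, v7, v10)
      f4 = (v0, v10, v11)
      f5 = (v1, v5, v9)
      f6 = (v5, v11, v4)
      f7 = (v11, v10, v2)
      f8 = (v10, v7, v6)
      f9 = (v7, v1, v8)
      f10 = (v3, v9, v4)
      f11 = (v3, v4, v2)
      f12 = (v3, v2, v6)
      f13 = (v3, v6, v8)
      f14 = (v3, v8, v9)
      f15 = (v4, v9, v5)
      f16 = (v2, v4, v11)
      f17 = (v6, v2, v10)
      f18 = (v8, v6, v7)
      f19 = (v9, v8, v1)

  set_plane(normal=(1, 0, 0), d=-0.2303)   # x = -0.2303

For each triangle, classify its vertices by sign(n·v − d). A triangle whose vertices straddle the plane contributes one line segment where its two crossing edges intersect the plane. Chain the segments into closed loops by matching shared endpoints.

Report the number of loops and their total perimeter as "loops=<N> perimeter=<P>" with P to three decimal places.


Straddling triangles (10 of 20):
  (v0,v11,v5) [--+] → (-0.2303, 0.388671, 0.771229)–(-0.2303, 0.673344, 0.486556)  len=0.4026
  (v0,v5,v1) [-++] → (-0.2303, 0.673344, 0.486556)–(-0.2303, 0.8592, 0)  len=0.5208
  (v0,v1,v7) [-++] → (-0.2303, 0.8592, 0)–(-0.2303, 0.673344, -0.486556)  len=0.5208
  (v0,v7,v10) [-+-] → (-0.2303, 0.673344, -0.486556)–(-0.2303, 0.388671, -0.771229)  len=0.4026
  (v5,v11,v4) [+-+] → (-0.2303, 0.388671, 0.771229)–(-0.2303, -0.388671, 0.771229)  len=0.7773
  (v10,v7,v6) [-++] → (-0.2303, 0.388671, -0.771229)–(-0.2303, -0.388671, -0.771229)  len=0.7773
  (v3,v4,v2) [++-] → (-0.2303, -0.673344, 0.486556)–(-0.2303, -0.8592, 0)  len=0.5208
  (v3,v2,v6) [+-+] → (-0.2303, -0.8592, 0)–(-0.2303, -0.673344, -0.486556)  len=0.5208
  (v2,v4,v11) [-+-] → (-0.2303, -0.673344, 0.486556)–(-0.2303, -0.388671, 0.771229)  len=0.4026
  (v6,v2,v10) [+--] → (-0.2303, -0.673344, -0.486556)–(-0.2303, -0.388671, -0.771229)  len=0.4026

Chained into 1 loop(s):
  loop 1: 10 segments, perimeter = 5.2484
Total perimeter = 5.248

loops=1 perimeter=5.248


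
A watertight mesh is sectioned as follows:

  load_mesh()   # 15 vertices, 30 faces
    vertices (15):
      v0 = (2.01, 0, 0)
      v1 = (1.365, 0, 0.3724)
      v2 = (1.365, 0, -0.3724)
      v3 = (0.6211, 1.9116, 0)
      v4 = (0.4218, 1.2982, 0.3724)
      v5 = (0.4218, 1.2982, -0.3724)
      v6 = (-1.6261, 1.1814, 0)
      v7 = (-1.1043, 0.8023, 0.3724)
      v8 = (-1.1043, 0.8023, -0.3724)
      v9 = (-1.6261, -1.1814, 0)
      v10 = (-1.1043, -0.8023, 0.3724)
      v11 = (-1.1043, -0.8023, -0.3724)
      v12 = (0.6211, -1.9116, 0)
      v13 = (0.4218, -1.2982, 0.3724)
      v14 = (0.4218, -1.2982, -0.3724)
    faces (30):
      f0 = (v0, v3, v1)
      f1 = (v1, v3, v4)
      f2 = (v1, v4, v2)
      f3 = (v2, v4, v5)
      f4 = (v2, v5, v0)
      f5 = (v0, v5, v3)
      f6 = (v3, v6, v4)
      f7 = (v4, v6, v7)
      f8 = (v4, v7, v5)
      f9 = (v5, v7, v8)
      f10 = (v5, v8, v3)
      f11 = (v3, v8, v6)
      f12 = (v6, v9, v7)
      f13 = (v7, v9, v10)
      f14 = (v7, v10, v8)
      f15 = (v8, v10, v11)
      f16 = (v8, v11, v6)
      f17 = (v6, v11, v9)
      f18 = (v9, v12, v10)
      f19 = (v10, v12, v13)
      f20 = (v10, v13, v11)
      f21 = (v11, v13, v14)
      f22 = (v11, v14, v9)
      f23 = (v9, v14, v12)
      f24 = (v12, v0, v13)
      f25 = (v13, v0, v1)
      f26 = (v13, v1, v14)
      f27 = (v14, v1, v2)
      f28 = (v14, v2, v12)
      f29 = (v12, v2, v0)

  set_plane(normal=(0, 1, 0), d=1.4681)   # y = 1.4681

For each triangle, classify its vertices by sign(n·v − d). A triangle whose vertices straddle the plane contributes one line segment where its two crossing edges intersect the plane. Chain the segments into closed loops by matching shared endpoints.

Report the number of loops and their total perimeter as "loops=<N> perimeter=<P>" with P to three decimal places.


Straddling triangles (6 of 30):
  (v0,v3,v1) [-+-] → (0.943331, 1.4681, 0)–(0.793688, 1.4681, 0.0863985)  len=0.1728
  (v1,v3,v4) [-+-] → (0.793688, 1.4681, 0.0863985)–(0.477002, 1.4681, 0.269252)  len=0.3657
  (v0,v5,v3) [--+] → (0.477002, 1.4681, -0.269252)–(0.943331, 1.4681, 0)  len=0.5385
  (v3,v6,v4) [+--] → (-0.743777, 1.4681, 0)–(0.477002, 1.4681, 0.269252)  len=1.2501
  (v5,v8,v3) [--+] → (-0.0687178, 1.4681, -0.148886)–(0.477002, 1.4681, -0.269252)  len=0.5588
  (v3,v8,v6) [+--] → (-0.0687178, 1.4681, -0.148886)–(-0.743777, 1.4681, 0)  len=0.6913

Chained into 1 loop(s):
  loop 1: 6 segments, perimeter = 3.5772
Total perimeter = 3.577

loops=1 perimeter=3.577


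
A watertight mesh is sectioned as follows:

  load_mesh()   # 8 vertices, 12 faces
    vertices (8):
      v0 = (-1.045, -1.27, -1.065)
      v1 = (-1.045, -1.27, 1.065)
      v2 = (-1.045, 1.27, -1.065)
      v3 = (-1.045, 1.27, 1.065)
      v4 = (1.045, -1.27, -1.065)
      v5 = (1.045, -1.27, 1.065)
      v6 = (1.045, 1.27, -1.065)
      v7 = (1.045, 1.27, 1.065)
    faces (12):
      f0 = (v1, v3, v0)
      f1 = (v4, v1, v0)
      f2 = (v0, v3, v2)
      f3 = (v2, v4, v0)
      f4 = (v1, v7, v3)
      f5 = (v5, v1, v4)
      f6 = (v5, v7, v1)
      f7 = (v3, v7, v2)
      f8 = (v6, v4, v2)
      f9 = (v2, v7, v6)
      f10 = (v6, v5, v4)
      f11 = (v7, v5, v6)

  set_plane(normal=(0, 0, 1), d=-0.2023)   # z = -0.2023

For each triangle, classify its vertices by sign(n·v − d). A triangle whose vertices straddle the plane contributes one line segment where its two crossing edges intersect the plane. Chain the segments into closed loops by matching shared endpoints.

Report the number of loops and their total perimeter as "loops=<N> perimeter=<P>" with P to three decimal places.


loops=1 perimeter=9.260

Straddling triangles (8 of 12):
  (v1,v3,v0) [++-] → (-1.045, -0.24124, -0.2023)–(-1.045, -1.27, -0.2023)  len=1.0288
  (v4,v1,v0) [-+-] → (0.198501, -1.27, -0.2023)–(-1.045, -1.27, -0.2023)  len=1.2435
  (v0,v3,v2) [-+-] → (-1.045, -0.24124, -0.2023)–(-1.045, 1.27, -0.2023)  len=1.5112
  (v5,v1,v4) [++-] → (0.198501, -1.27, -0.2023)–(1.045, -1.27, -0.2023)  len=0.8465
  (v3,v7,v2) [++-] → (-0.198501, 1.27, -0.2023)–(-1.045, 1.27, -0.2023)  len=0.8465
  (v2,v7,v6) [-+-] → (-0.198501, 1.27, -0.2023)–(1.045, 1.27, -0.2023)  len=1.2435
  (v6,v5,v4) [-+-] → (1.045, 0.24124, -0.2023)–(1.045, -1.27, -0.2023)  len=1.5112
  (v7,v5,v6) [++-] → (1.045, 0.24124, -0.2023)–(1.045, 1.27, -0.2023)  len=1.0288

Chained into 1 loop(s):
  loop 1: 8 segments, perimeter = 9.2600
Total perimeter = 9.260


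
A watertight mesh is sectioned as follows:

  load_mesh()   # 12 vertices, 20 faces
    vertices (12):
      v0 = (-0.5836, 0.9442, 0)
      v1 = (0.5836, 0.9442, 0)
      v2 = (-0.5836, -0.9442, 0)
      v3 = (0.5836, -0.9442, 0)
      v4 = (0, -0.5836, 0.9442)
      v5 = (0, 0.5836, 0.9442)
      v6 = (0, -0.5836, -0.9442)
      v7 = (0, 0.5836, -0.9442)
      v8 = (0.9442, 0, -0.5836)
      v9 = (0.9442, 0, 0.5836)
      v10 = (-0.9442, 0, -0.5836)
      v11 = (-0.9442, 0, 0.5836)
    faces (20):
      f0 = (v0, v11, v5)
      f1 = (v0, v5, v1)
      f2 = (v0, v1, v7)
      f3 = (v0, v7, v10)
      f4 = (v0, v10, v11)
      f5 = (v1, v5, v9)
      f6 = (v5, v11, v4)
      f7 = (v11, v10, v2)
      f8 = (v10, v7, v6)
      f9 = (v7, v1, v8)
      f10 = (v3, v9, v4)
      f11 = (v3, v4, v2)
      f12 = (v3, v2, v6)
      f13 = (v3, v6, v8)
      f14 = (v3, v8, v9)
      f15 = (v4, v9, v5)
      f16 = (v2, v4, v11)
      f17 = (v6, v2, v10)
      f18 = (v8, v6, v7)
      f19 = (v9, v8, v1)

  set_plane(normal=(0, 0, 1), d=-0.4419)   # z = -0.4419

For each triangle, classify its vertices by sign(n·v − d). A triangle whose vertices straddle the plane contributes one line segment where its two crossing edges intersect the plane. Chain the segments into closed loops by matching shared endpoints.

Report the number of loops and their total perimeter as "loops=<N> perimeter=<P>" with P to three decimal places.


Straddling triangles (10 of 20):
  (v0,v1,v7) [++-] → (0.310466, 0.775434, -0.4419)–(-0.310466, 0.775434, -0.4419)  len=0.6209
  (v0,v7,v10) [+--] → (-0.310466, 0.775434, -0.4419)–(-0.856645, 0.229255, -0.4419)  len=0.7724
  (v0,v10,v11) [+-+] → (-0.856645, 0.229255, -0.4419)–(-0.9442, 0, -0.4419)  len=0.2454
  (v11,v10,v2) [+-+] → (-0.9442, 0, -0.4419)–(-0.856645, -0.229255, -0.4419)  len=0.2454
  (v7,v1,v8) [-+-] → (0.310466, 0.775434, -0.4419)–(0.856645, 0.229255, -0.4419)  len=0.7724
  (v3,v2,v6) [++-] → (-0.310466, -0.775434, -0.4419)–(0.310466, -0.775434, -0.4419)  len=0.6209
  (v3,v6,v8) [+--] → (0.310466, -0.775434, -0.4419)–(0.856645, -0.229255, -0.4419)  len=0.7724
  (v3,v8,v9) [+-+] → (0.856645, -0.229255, -0.4419)–(0.9442, 0, -0.4419)  len=0.2454
  (v6,v2,v10) [-+-] → (-0.310466, -0.775434, -0.4419)–(-0.856645, -0.229255, -0.4419)  len=0.7724
  (v9,v8,v1) [+-+] → (0.9442, 0, -0.4419)–(0.856645, 0.229255, -0.4419)  len=0.2454

Chained into 1 loop(s):
  loop 1: 10 segments, perimeter = 5.3131
Total perimeter = 5.313

loops=1 perimeter=5.313


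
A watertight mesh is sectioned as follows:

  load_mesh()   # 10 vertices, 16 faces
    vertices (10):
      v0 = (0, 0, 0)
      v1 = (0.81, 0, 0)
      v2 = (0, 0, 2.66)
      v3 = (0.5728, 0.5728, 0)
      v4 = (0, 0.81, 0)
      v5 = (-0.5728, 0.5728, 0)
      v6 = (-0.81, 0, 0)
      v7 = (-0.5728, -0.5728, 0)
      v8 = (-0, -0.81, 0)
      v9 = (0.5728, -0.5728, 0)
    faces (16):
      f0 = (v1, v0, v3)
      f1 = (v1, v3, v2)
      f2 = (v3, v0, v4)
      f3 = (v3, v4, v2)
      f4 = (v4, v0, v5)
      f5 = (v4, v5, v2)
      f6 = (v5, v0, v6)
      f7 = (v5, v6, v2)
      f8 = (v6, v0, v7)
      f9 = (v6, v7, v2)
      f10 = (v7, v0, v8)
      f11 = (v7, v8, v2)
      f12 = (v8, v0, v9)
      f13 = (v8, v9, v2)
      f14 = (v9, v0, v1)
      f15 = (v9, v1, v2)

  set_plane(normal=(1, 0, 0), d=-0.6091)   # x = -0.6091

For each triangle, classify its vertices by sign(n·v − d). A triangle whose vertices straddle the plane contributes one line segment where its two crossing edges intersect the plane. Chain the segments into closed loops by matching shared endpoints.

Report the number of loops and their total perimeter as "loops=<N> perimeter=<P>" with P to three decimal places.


loops=1 perimeter=2.608

Straddling triangles (4 of 16):
  (v5,v0,v6) [++-] → (-0.6091, 0, 0)–(-0.6091, 0.485141, 0)  len=0.4851
  (v5,v6,v2) [+-+] → (-0.6091, 0.485141, 0)–(-0.6091, 0, 0.659746)  len=0.8189
  (v6,v0,v7) [-++] → (-0.6091, 0, 0)–(-0.6091, -0.485141, 0)  len=0.4851
  (v6,v7,v2) [-++] → (-0.6091, -0.485141, 0)–(-0.6091, 0, 0.659746)  len=0.8189

Chained into 1 loop(s):
  loop 1: 4 segments, perimeter = 2.6081
Total perimeter = 2.608


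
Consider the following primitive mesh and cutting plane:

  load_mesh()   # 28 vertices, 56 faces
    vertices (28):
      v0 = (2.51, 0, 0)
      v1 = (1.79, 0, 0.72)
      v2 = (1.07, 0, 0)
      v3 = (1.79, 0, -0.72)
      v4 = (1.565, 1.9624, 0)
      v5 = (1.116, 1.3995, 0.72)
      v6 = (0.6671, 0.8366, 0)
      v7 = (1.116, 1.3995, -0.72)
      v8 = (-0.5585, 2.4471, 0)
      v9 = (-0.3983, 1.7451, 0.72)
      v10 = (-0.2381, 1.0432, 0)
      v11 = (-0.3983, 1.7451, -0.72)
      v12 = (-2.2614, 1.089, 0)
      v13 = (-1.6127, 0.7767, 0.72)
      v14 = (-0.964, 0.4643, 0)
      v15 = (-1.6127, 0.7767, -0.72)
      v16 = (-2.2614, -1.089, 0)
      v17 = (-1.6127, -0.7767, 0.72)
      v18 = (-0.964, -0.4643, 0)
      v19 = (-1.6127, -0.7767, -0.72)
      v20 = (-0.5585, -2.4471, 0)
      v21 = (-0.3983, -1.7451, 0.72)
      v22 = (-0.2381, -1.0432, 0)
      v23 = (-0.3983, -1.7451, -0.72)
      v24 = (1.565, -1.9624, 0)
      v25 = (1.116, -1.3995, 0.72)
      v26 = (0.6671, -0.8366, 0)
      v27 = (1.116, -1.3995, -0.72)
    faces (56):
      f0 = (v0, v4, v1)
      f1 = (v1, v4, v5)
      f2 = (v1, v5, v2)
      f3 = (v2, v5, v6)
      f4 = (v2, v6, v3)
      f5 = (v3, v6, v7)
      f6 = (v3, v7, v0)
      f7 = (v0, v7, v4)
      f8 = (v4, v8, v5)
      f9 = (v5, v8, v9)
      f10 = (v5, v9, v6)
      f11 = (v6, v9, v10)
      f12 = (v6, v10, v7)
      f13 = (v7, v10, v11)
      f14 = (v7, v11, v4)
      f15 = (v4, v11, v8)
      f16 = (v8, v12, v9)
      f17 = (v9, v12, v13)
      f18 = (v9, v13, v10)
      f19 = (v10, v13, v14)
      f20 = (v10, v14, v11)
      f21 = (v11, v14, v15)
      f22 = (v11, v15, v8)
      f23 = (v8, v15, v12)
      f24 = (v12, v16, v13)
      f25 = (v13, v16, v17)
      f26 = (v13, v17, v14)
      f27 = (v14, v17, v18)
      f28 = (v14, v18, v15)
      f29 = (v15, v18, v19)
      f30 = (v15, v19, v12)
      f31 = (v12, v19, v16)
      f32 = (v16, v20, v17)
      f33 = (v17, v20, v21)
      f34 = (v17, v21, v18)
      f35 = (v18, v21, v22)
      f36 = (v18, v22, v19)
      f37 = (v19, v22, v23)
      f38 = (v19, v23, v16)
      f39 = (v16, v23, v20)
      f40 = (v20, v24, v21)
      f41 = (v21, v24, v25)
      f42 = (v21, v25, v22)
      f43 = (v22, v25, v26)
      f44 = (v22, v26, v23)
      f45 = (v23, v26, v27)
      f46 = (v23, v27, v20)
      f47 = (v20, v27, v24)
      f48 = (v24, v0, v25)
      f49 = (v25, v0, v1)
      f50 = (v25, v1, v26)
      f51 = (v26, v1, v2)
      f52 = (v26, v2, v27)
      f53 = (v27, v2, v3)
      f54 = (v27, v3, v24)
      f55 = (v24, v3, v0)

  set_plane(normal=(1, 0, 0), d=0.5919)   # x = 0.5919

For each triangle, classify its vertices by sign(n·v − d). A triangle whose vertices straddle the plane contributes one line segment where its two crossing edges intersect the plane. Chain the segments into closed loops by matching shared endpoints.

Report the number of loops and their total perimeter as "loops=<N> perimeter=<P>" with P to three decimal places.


loops=2 perimeter=7.843

Straddling triangles (16 of 56):
  (v4,v8,v5) [+-+] → (0.5919, 2.18452, 0)–(0.5919, 1.72739, 0.494648)  len=0.6735
  (v5,v8,v9) [+--] → (0.5919, 1.72739, 0.494648)–(0.5919, 1.51911, 0.72)  len=0.3069
  (v5,v9,v6) [+-+] → (0.5919, 1.51911, 0.72)–(0.5919, 0.900725, 0.0508203)  len=0.9112
  (v6,v9,v10) [+--] → (0.5919, 0.900725, 0.0508203)–(0.5919, 0.853763, 0)  len=0.0692
  (v6,v10,v7) [+-+] → (0.5919, 0.853763, 0)–(0.5919, 1.2616, -0.441326)  len=0.6009
  (v7,v10,v11) [+--] → (0.5919, 1.2616, -0.441326)–(0.5919, 1.51911, -0.72)  len=0.3794
  (v7,v11,v4) [+-+] → (0.5919, 1.51911, -0.72)–(0.5919, 1.8547, -0.356864)  len=0.4945
  (v4,v11,v8) [+--] → (0.5919, 1.8547, -0.356864)–(0.5919, 2.18452, 0)  len=0.4859
  (v20,v24,v21) [-+-] → (0.5919, -2.18452, 0)–(0.5919, -1.8547, 0.356864)  len=0.4859
  (v21,v24,v25) [-++] → (0.5919, -1.8547, 0.356864)–(0.5919, -1.51911, 0.72)  len=0.4945
  (v21,v25,v22) [-+-] → (0.5919, -1.51911, 0.72)–(0.5919, -1.2616, 0.441326)  len=0.3794
  (v22,v25,v26) [-++] → (0.5919, -1.2616, 0.441326)–(0.5919, -0.853763, 0)  len=0.6009
  (v22,v26,v23) [-+-] → (0.5919, -0.853763, 0)–(0.5919, -0.900725, -0.0508203)  len=0.0692
  (v23,v26,v27) [-++] → (0.5919, -0.900725, -0.0508203)–(0.5919, -1.51911, -0.72)  len=0.9112
  (v23,v27,v20) [-+-] → (0.5919, -1.51911, -0.72)–(0.5919, -1.72739, -0.494648)  len=0.3069
  (v20,v27,v24) [-++] → (0.5919, -1.72739, -0.494648)–(0.5919, -2.18452, 0)  len=0.6735

Chained into 2 loop(s):
  loop 1: 8 segments, perimeter = 3.9215
  loop 2: 8 segments, perimeter = 3.9215
Total perimeter = 7.843


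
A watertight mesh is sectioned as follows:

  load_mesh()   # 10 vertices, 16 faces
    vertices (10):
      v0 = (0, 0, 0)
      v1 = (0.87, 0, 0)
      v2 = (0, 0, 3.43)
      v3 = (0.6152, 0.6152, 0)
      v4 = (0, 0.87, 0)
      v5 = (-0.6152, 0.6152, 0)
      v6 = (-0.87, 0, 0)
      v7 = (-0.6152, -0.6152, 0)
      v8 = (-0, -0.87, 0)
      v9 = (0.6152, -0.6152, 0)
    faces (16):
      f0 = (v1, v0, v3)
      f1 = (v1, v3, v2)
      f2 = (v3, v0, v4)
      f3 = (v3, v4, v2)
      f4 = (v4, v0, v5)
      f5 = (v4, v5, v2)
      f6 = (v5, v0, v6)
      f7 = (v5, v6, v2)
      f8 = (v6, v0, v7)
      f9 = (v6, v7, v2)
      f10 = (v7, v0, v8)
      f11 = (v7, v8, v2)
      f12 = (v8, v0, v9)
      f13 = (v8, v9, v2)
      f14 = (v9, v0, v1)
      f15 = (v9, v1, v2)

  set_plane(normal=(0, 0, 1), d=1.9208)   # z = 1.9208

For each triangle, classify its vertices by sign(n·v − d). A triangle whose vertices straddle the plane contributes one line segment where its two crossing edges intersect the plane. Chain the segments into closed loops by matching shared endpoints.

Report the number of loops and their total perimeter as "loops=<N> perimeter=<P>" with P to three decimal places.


Straddling triangles (8 of 16):
  (v1,v3,v2) [--+] → (0.270688, 0.270688, 1.9208)–(0.3828, 0, 1.9208)  len=0.2930
  (v3,v4,v2) [--+] → (0, 0.3828, 1.9208)–(0.270688, 0.270688, 1.9208)  len=0.2930
  (v4,v5,v2) [--+] → (-0.270688, 0.270688, 1.9208)–(0, 0.3828, 1.9208)  len=0.2930
  (v5,v6,v2) [--+] → (-0.3828, 0, 1.9208)–(-0.270688, 0.270688, 1.9208)  len=0.2930
  (v6,v7,v2) [--+] → (-0.270688, -0.270688, 1.9208)–(-0.3828, 0, 1.9208)  len=0.2930
  (v7,v8,v2) [--+] → (0, -0.3828, 1.9208)–(-0.270688, -0.270688, 1.9208)  len=0.2930
  (v8,v9,v2) [--+] → (0.270688, -0.270688, 1.9208)–(0, -0.3828, 1.9208)  len=0.2930
  (v9,v1,v2) [--+] → (0.3828, 0, 1.9208)–(0.270688, -0.270688, 1.9208)  len=0.2930

Chained into 1 loop(s):
  loop 1: 8 segments, perimeter = 2.3439
Total perimeter = 2.344

loops=1 perimeter=2.344


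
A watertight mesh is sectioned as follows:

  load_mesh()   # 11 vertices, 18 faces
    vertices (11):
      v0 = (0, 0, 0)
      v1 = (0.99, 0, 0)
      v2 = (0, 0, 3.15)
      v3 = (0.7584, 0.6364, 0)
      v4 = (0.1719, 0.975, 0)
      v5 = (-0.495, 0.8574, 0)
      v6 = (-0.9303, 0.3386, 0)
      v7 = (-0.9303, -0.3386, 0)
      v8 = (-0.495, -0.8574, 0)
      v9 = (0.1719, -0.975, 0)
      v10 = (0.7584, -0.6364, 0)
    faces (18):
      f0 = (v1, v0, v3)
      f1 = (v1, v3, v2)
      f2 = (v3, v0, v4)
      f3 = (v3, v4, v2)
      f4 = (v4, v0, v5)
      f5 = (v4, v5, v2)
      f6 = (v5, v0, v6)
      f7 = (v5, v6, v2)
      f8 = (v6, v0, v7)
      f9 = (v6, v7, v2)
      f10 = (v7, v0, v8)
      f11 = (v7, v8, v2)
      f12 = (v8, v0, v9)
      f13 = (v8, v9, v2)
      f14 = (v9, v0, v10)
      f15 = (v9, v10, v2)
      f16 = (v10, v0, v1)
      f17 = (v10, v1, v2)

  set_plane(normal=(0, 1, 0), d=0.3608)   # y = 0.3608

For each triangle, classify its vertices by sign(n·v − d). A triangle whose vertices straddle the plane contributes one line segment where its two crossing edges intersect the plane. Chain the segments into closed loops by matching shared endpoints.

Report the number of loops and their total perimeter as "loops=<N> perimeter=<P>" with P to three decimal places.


Straddling triangles (8 of 18):
  (v1,v0,v3) [--+] → (0.429967, 0.3608, 0)–(0.858697, 0.3608, 0)  len=0.4287
  (v1,v3,v2) [-+-] → (0.858697, 0.3608, 0)–(0.429967, 0.3608, 1.36414)  len=1.4299
  (v3,v0,v4) [+-+] → (0.429967, 0.3608, 0)–(0.0636118, 0.3608, 0)  len=0.3664
  (v3,v4,v2) [++-] → (0.0636118, 0.3608, 1.98434)–(0.429967, 0.3608, 1.36414)  len=0.7203
  (v4,v0,v5) [+-+] → (0.0636118, 0.3608, 0)–(-0.2083, 0.3608, 0)  len=0.2719
  (v4,v5,v2) [++-] → (-0.2083, 0.3608, 1.82446)–(0.0636118, 0.3608, 1.98434)  len=0.3154
  (v5,v0,v6) [+--] → (-0.2083, 0.3608, 0)–(-0.911673, 0.3608, 0)  len=0.7034
  (v5,v6,v2) [+--] → (-0.911673, 0.3608, 0)–(-0.2083, 0.3608, 1.82446)  len=1.9553

Chained into 1 loop(s):
  loop 1: 8 segments, perimeter = 6.1914
Total perimeter = 6.191

loops=1 perimeter=6.191
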